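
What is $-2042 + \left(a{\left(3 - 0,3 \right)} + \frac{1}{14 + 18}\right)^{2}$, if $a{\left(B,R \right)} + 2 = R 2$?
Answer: $- \frac{2074367}{1024} \approx -2025.8$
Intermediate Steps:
$a{\left(B,R \right)} = -2 + 2 R$ ($a{\left(B,R \right)} = -2 + R 2 = -2 + 2 R$)
$-2042 + \left(a{\left(3 - 0,3 \right)} + \frac{1}{14 + 18}\right)^{2} = -2042 + \left(\left(-2 + 2 \cdot 3\right) + \frac{1}{14 + 18}\right)^{2} = -2042 + \left(\left(-2 + 6\right) + \frac{1}{32}\right)^{2} = -2042 + \left(4 + \frac{1}{32}\right)^{2} = -2042 + \left(\frac{129}{32}\right)^{2} = -2042 + \frac{16641}{1024} = - \frac{2074367}{1024}$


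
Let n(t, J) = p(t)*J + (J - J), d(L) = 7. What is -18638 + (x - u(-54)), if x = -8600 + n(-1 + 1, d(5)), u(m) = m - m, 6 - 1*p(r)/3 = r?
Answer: -27112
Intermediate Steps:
p(r) = 18 - 3*r
u(m) = 0
n(t, J) = J*(18 - 3*t) (n(t, J) = (18 - 3*t)*J + (J - J) = J*(18 - 3*t) + 0 = J*(18 - 3*t))
x = -8474 (x = -8600 + 3*7*(6 - (-1 + 1)) = -8600 + 3*7*(6 - 1*0) = -8600 + 3*7*(6 + 0) = -8600 + 3*7*6 = -8600 + 126 = -8474)
-18638 + (x - u(-54)) = -18638 + (-8474 - 1*0) = -18638 + (-8474 + 0) = -18638 - 8474 = -27112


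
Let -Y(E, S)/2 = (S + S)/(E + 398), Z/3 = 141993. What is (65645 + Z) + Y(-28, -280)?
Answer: 18190200/37 ≈ 4.9163e+5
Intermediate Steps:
Z = 425979 (Z = 3*141993 = 425979)
Y(E, S) = -4*S/(398 + E) (Y(E, S) = -2*(S + S)/(E + 398) = -2*2*S/(398 + E) = -4*S/(398 + E))
(65645 + Z) + Y(-28, -280) = (65645 + 425979) - 4*(-280)/(398 - 28) = 491624 - 4*(-280)/370 = 491624 - 4*(-280)*1/370 = 491624 + 112/37 = 18190200/37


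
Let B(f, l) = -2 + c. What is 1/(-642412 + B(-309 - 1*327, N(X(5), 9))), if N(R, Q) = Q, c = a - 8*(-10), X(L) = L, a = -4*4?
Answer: -1/642350 ≈ -1.5568e-6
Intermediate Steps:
a = -16
c = 64 (c = -16 - 8*(-10) = -16 + 80 = 64)
B(f, l) = 62 (B(f, l) = -2 + 64 = 62)
1/(-642412 + B(-309 - 1*327, N(X(5), 9))) = 1/(-642412 + 62) = 1/(-642350) = -1/642350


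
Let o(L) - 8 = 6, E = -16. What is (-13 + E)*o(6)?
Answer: -406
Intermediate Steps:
o(L) = 14 (o(L) = 8 + 6 = 14)
(-13 + E)*o(6) = (-13 - 16)*14 = -29*14 = -406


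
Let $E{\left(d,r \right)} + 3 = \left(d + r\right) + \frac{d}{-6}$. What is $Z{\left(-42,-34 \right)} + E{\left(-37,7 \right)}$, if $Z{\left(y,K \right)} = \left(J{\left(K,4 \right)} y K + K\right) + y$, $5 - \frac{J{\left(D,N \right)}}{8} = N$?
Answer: $\frac{67927}{6} \approx 11321.0$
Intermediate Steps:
$J{\left(D,N \right)} = 40 - 8 N$
$E{\left(d,r \right)} = -3 + r + \frac{5 d}{6}$ ($E{\left(d,r \right)} = -3 + \left(\left(d + r\right) + \frac{d}{-6}\right) = -3 + \left(\left(d + r\right) + d \left(- \frac{1}{6}\right)\right) = -3 + \left(\left(d + r\right) - \frac{d}{6}\right) = -3 + \left(r + \frac{5 d}{6}\right) = -3 + r + \frac{5 d}{6}$)
$Z{\left(y,K \right)} = K + y + 8 K y$ ($Z{\left(y,K \right)} = \left(\left(40 - 32\right) y K + K\right) + y = \left(8 y K + K\right) + y = \left(8 K y + K\right) + y = \left(K + 8 K y\right) + y = K + y + 8 K y$)
$Z{\left(-42,-34 \right)} + E{\left(-37,7 \right)} = \left(-34 - 42 + 8 \left(-34\right) \left(-42\right)\right) + \left(-3 + 7 + \frac{5}{6} \left(-37\right)\right) = \left(-34 - 42 + 11424\right) - \frac{161}{6} = 11348 - \frac{161}{6} = \frac{67927}{6}$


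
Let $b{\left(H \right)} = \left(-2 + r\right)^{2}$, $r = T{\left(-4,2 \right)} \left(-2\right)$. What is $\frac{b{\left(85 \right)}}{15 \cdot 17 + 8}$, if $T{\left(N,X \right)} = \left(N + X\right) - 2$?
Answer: $\frac{36}{263} \approx 0.13688$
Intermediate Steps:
$T{\left(N,X \right)} = -2 + N + X$
$r = 8$ ($r = \left(-2 - 4 + 2\right) \left(-2\right) = \left(-4\right) \left(-2\right) = 8$)
$b{\left(H \right)} = 36$ ($b{\left(H \right)} = \left(-2 + 8\right)^{2} = 6^{2} = 36$)
$\frac{b{\left(85 \right)}}{15 \cdot 17 + 8} = \frac{36}{15 \cdot 17 + 8} = \frac{36}{255 + 8} = \frac{36}{263}$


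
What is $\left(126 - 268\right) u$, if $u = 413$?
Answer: $-58646$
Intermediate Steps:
$\left(126 - 268\right) u = \left(126 - 268\right) 413 = \left(-142\right) 413 = -58646$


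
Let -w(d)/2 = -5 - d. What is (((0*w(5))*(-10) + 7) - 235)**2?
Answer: 51984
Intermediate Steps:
w(d) = 10 + 2*d (w(d) = -2*(-5 - d) = 10 + 2*d)
(((0*w(5))*(-10) + 7) - 235)**2 = (((0*(10 + 2*5))*(-10) + 7) - 235)**2 = (((0*(10 + 10))*(-10) + 7) - 235)**2 = (((0*20)*(-10) + 7) - 235)**2 = ((0*(-10) + 7) - 235)**2 = ((0 + 7) - 235)**2 = (7 - 235)**2 = (-228)**2 = 51984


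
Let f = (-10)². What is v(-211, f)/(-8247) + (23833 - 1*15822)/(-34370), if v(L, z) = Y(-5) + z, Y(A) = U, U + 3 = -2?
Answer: -69331867/283449390 ≈ -0.24460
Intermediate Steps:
U = -5 (U = -3 - 2 = -5)
Y(A) = -5
f = 100
v(L, z) = -5 + z
v(-211, f)/(-8247) + (23833 - 1*15822)/(-34370) = (-5 + 100)/(-8247) + (23833 - 1*15822)/(-34370) = 95*(-1/8247) + (23833 - 15822)*(-1/34370) = -95/8247 + 8011*(-1/34370) = -95/8247 - 8011/34370 = -69331867/283449390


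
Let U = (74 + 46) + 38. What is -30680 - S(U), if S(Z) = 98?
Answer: -30778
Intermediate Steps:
U = 158 (U = 120 + 38 = 158)
-30680 - S(U) = -30680 - 1*98 = -30680 - 98 = -30778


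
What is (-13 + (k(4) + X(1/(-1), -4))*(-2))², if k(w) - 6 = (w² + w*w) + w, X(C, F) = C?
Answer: 9025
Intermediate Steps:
k(w) = 6 + w + 2*w² (k(w) = 6 + ((w² + w*w) + w) = 6 + ((w² + w²) + w) = 6 + (2*w² + w) = 6 + (w + 2*w²) = 6 + w + 2*w²)
(-13 + (k(4) + X(1/(-1), -4))*(-2))² = (-13 + ((6 + 4 + 2*4²) + 1/(-1))*(-2))² = (-13 + ((6 + 4 + 2*16) + 1*(-1))*(-2))² = (-13 + ((6 + 4 + 32) - 1)*(-2))² = (-13 + (42 - 1)*(-2))² = (-13 + 41*(-2))² = (-13 - 82)² = (-95)² = 9025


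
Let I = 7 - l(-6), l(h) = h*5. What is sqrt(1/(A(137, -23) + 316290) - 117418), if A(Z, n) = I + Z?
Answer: I*sqrt(734959355060829)/79116 ≈ 342.66*I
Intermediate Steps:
l(h) = 5*h
I = 37 (I = 7 - 5*(-6) = 7 - 1*(-30) = 7 + 30 = 37)
A(Z, n) = 37 + Z
sqrt(1/(A(137, -23) + 316290) - 117418) = sqrt(1/((37 + 137) + 316290) - 117418) = sqrt(1/(174 + 316290) - 117418) = sqrt(1/316464 - 117418) = sqrt(-37158569951/316464) = I*sqrt(734959355060829)/79116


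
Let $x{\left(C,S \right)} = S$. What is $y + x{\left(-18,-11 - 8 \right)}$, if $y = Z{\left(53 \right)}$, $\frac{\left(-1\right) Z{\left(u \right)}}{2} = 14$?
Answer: $-47$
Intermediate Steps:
$Z{\left(u \right)} = -28$ ($Z{\left(u \right)} = \left(-2\right) 14 = -28$)
$y = -28$
$y + x{\left(-18,-11 - 8 \right)} = -28 - 19 = -47$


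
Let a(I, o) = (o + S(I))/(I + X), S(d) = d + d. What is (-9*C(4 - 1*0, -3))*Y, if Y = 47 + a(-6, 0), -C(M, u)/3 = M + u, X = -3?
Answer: 1305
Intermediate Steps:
C(M, u) = -3*M - 3*u (C(M, u) = -3*(M + u) = -3*M - 3*u)
S(d) = 2*d
a(I, o) = (o + 2*I)/(-3 + I) (a(I, o) = (o + 2*I)/(I - 3) = (o + 2*I)/(-3 + I))
Y = 145/3 (Y = 47 + (0 + 2*(-6))/(-3 - 6) = 47 + (0 - 12)/(-9) = 47 - ⅑*(-12) = 47 + 4/3 = 145/3 ≈ 48.333)
(-9*C(4 - 1*0, -3))*Y = -9*(-3*(4 - 1*0) - 3*(-3))*(145/3) = -9*(-3*(4 + 0) + 9)*(145/3) = -9*(-3*4 + 9)*(145/3) = -9*(-12 + 9)*(145/3) = -9*(-3)*(145/3) = 27*(145/3) = 1305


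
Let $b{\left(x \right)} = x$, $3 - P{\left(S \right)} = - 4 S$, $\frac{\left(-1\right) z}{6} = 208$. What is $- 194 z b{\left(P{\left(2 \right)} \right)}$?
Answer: $2663232$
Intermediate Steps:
$z = -1248$ ($z = \left(-6\right) 208 = -1248$)
$P{\left(S \right)} = 3 + 4 S$ ($P{\left(S \right)} = 3 - - 4 S = 3 + 4 S$)
$- 194 z b{\left(P{\left(2 \right)} \right)} = \left(-194\right) \left(-1248\right) \left(3 + 4 \cdot 2\right) = 242112 \left(3 + 8\right) = 242112 \cdot 11 = 2663232$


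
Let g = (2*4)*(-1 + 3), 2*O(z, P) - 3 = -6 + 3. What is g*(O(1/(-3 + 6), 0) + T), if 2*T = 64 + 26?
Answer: 720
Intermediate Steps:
O(z, P) = 0 (O(z, P) = 3/2 + (-6 + 3)/2 = 3/2 + (½)*(-3) = 3/2 - 3/2 = 0)
g = 16 (g = 8*2 = 16)
T = 45 (T = (64 + 26)/2 = (½)*90 = 45)
g*(O(1/(-3 + 6), 0) + T) = 16*(0 + 45) = 16*45 = 720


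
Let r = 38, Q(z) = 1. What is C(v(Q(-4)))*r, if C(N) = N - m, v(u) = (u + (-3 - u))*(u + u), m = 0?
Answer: -228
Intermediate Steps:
v(u) = -6*u
C(N) = N (C(N) = N - 1*0 = N + 0 = N)
C(v(Q(-4)))*r = -6*1*38 = -6*38 = -228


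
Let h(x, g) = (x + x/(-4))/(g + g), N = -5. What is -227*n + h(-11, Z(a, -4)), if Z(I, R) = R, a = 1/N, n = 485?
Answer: -3523007/32 ≈ -1.1009e+5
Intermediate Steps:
a = -⅕ (a = 1/(-5) = -⅕ ≈ -0.20000)
h(x, g) = 3*x/(8*g) (h(x, g) = (x + x*(-¼))/((2*g)) = (x - x/4)*(1/(2*g)) = (3*x/4)*(1/(2*g)) = 3*x/(8*g))
-227*n + h(-11, Z(a, -4)) = -227*485 + (3/8)*(-11)/(-4) = -110095 + (3/8)*(-11)*(-¼) = -110095 + 33/32 = -3523007/32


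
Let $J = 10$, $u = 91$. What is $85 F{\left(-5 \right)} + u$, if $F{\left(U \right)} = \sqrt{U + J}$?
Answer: $91 + 85 \sqrt{5} \approx 281.07$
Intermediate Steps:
$F{\left(U \right)} = \sqrt{10 + U}$ ($F{\left(U \right)} = \sqrt{U + 10} = \sqrt{10 + U}$)
$85 F{\left(-5 \right)} + u = 85 \sqrt{10 - 5} + 91 = 85 \sqrt{5} + 91 = 91 + 85 \sqrt{5}$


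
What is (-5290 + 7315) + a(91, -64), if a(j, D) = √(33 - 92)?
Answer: 2025 + I*√59 ≈ 2025.0 + 7.6811*I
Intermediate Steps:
a(j, D) = I*√59 (a(j, D) = √(-59) = I*√59)
(-5290 + 7315) + a(91, -64) = (-5290 + 7315) + I*√59 = 2025 + I*√59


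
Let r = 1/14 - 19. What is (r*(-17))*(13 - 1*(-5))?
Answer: 40545/7 ≈ 5792.1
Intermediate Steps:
r = -265/14 (r = 1/14 - 19 = -265/14 ≈ -18.929)
(r*(-17))*(13 - 1*(-5)) = (-265/14*(-17))*(13 - 1*(-5)) = 4505*(13 + 5)/14 = (4505/14)*18 = 40545/7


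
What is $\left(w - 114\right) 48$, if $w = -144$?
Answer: $-12384$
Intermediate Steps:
$\left(w - 114\right) 48 = \left(-144 - 114\right) 48 = \left(-258\right) 48 = -12384$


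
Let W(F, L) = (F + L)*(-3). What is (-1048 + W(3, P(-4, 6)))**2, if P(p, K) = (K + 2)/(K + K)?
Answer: 1121481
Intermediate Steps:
P(p, K) = (2 + K)/(2*K) (P(p, K) = (2 + K)/((2*K)) = (2 + K)*(1/(2*K)) = (2 + K)/(2*K))
W(F, L) = -3*F - 3*L
(-1048 + W(3, P(-4, 6)))**2 = (-1048 + (-3*3 - 3*(2 + 6)/(2*6)))**2 = (-1048 + (-9 - 3*8/(2*6)))**2 = (-1048 + (-9 - 3*2/3))**2 = (-1048 + (-9 - 2))**2 = (-1048 - 11)**2 = (-1059)**2 = 1121481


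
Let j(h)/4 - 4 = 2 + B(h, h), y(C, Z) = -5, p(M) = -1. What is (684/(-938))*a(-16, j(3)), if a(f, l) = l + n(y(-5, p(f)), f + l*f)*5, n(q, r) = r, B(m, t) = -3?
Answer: 351576/469 ≈ 749.63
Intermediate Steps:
j(h) = 12 (j(h) = 16 + 4*(2 - 3) = 16 + 4*(-1) = 16 - 4 = 12)
a(f, l) = l + 5*f + 5*f*l (a(f, l) = l + (f + l*f)*5 = l + (f + f*l)*5 = l + (5*f + 5*f*l) = l + 5*f + 5*f*l)
(684/(-938))*a(-16, j(3)) = (684/(-938))*(12 + 5*(-16)*(1 + 12)) = (684*(-1/938))*(12 + 5*(-16)*13) = -342*(12 - 1040)/469 = -342/469*(-1028) = 351576/469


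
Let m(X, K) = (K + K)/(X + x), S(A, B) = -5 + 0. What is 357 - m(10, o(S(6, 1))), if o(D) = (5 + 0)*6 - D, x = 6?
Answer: 2821/8 ≈ 352.63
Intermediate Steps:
S(A, B) = -5
o(D) = 30 - D (o(D) = 5*6 - D = 30 - D)
m(X, K) = 2*K/(6 + X) (m(X, K) = (K + K)/(X + 6) = (2*K)/(6 + X) = 2*K/(6 + X))
357 - m(10, o(S(6, 1))) = 357 - 2*(30 - 1*(-5))/(6 + 10) = 357 - 2*(30 + 5)/16 = 357 - 2*35/16 = 357 - 1*35/8 = 357 - 35/8 = 2821/8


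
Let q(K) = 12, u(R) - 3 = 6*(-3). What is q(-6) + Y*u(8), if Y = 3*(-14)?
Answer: 642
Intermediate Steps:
u(R) = -15 (u(R) = 3 + 6*(-3) = 3 - 18 = -15)
Y = -42
q(-6) + Y*u(8) = 12 - 42*(-15) = 12 + 630 = 642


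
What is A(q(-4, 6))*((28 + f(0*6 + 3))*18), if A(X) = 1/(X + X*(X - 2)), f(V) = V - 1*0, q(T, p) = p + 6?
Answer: 93/22 ≈ 4.2273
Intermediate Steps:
q(T, p) = 6 + p
f(V) = V (f(V) = V + 0 = V)
A(X) = 1/(X + X*(-2 + X))
A(q(-4, 6))*((28 + f(0*6 + 3))*18) = (1/((6 + 6)*(-1 + (6 + 6))))*((28 + (0*6 + 3))*18) = (1/(12*(-1 + 12)))*((28 + (0 + 3))*18) = ((1/12)/11)*((28 + 3)*18) = ((1/12)*(1/11))*(31*18) = (1/132)*558 = 93/22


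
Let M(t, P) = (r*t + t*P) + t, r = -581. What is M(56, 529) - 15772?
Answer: -18628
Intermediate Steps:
M(t, P) = -580*t + P*t (M(t, P) = (-581*t + t*P) + t = (-581*t + P*t) + t = -580*t + P*t)
M(56, 529) - 15772 = 56*(-580 + 529) - 15772 = 56*(-51) - 15772 = -2856 - 15772 = -18628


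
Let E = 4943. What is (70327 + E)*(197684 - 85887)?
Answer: 8414960190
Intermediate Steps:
(70327 + E)*(197684 - 85887) = (70327 + 4943)*(197684 - 85887) = 75270*111797 = 8414960190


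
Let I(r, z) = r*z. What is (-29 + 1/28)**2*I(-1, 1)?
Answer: -657721/784 ≈ -838.93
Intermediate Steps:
(-29 + 1/28)**2*I(-1, 1) = (-29 + 1/28)**2*(-1*1) = (-29 + 1/28)**2*(-1) = (-811/28)**2*(-1) = (657721/784)*(-1) = -657721/784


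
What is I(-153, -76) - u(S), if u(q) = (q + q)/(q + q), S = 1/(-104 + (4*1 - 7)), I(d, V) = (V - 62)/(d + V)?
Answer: -91/229 ≈ -0.39738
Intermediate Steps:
I(d, V) = (-62 + V)/(V + d)
S = -1/107 (S = 1/(-104 + (4 - 7)) = 1/(-104 - 3) = 1/(-107) = -1/107 ≈ -0.0093458)
u(q) = 1 (u(q) = (2*q)/((2*q)) = (2*q)*(1/(2*q)) = 1)
I(-153, -76) - u(S) = (-62 - 76)/(-76 - 153) - 1*1 = -138/(-229) - 1 = -1/229*(-138) - 1 = 138/229 - 1 = -91/229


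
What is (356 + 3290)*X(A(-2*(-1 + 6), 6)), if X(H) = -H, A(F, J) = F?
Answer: 36460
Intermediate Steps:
(356 + 3290)*X(A(-2*(-1 + 6), 6)) = (356 + 3290)*(-(-2)*(-1 + 6)) = 3646*(-(-2)*5) = 3646*(-1*(-10)) = 3646*10 = 36460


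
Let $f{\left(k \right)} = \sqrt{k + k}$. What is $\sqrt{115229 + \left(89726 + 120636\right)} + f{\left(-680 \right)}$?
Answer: $\sqrt{325591} + 4 i \sqrt{85} \approx 570.61 + 36.878 i$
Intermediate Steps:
$f{\left(k \right)} = \sqrt{2} \sqrt{k}$ ($f{\left(k \right)} = \sqrt{2 k} = \sqrt{2} \sqrt{k}$)
$\sqrt{115229 + \left(89726 + 120636\right)} + f{\left(-680 \right)} = \sqrt{115229 + \left(89726 + 120636\right)} + \sqrt{2} \sqrt{-680} = \sqrt{115229 + 210362} + \sqrt{2} \cdot 2 i \sqrt{170} = \sqrt{325591} + 4 i \sqrt{85}$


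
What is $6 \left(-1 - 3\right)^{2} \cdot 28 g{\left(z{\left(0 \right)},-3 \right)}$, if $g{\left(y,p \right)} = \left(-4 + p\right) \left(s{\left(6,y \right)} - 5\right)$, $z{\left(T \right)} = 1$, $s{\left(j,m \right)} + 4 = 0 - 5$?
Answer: $263424$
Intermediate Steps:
$s{\left(j,m \right)} = -9$ ($s{\left(j,m \right)} = -4 + \left(0 - 5\right) = -4 - 5 = -9$)
$g{\left(y,p \right)} = 56 - 14 p$ ($g{\left(y,p \right)} = \left(-4 + p\right) \left(-9 - 5\right) = \left(-4 + p\right) \left(-14\right) = 56 - 14 p$)
$6 \left(-1 - 3\right)^{2} \cdot 28 g{\left(z{\left(0 \right)},-3 \right)} = 6 \left(-1 - 3\right)^{2} \cdot 28 \left(56 - -42\right) = 6 \left(-4\right)^{2} \cdot 28 \left(56 + 42\right) = 6 \cdot 16 \cdot 28 \cdot 98 = 96 \cdot 28 \cdot 98 = 2688 \cdot 98 = 263424$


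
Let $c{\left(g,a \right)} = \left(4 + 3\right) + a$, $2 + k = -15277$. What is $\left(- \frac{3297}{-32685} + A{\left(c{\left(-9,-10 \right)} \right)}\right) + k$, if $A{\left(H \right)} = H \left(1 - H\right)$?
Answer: $- \frac{166594346}{10895} \approx -15291.0$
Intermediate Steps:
$k = -15279$ ($k = -2 - 15277 = -15279$)
$c{\left(g,a \right)} = 7 + a$
$\left(- \frac{3297}{-32685} + A{\left(c{\left(-9,-10 \right)} \right)}\right) + k = \left(- \frac{3297}{-32685} + \left(7 - 10\right) \left(1 - \left(7 - 10\right)\right)\right) - 15279 = \left(\left(-3297\right) \left(- \frac{1}{32685}\right) - 3 \left(1 - -3\right)\right) - 15279 = \left(\frac{1099}{10895} - 3 \left(1 + 3\right)\right) - 15279 = \left(\frac{1099}{10895} - 12\right) - 15279 = - \frac{129641}{10895} - 15279 = - \frac{166594346}{10895}$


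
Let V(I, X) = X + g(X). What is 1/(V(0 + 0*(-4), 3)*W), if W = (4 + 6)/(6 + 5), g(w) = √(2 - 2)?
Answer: 11/30 ≈ 0.36667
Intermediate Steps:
g(w) = 0 (g(w) = √0 = 0)
V(I, X) = X (V(I, X) = X + 0 = X)
W = 10/11 ≈ 0.90909
1/(V(0 + 0*(-4), 3)*W) = 1/(3*(10/11)) = 1/(30/11) = 11/30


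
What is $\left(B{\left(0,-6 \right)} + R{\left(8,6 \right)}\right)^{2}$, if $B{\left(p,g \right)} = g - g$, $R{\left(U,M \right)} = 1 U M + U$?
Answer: $3136$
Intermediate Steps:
$R{\left(U,M \right)} = U + M U$ ($R{\left(U,M \right)} = U M + U = M U + U = U + M U$)
$B{\left(p,g \right)} = 0$
$\left(B{\left(0,-6 \right)} + R{\left(8,6 \right)}\right)^{2} = \left(0 + 8 \left(1 + 6\right)\right)^{2} = \left(0 + 8 \cdot 7\right)^{2} = \left(0 + 56\right)^{2} = 56^{2} = 3136$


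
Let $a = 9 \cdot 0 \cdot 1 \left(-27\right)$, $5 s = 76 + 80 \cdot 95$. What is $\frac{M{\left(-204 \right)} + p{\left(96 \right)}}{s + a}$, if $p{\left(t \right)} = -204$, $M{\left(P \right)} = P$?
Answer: $- \frac{510}{1919} \approx -0.26576$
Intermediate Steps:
$s = \frac{7676}{5}$ ($s = \frac{76 + 80 \cdot 95}{5} = \frac{76 + 7600}{5} = \frac{1}{5} \cdot 7676 = \frac{7676}{5} \approx 1535.2$)
$a = 0$ ($a = 9 \cdot 0 \left(-27\right) = 0 \left(-27\right) = 0$)
$\frac{M{\left(-204 \right)} + p{\left(96 \right)}}{s + a} = \frac{-204 - 204}{\frac{7676}{5} + 0} = - \frac{408}{\frac{7676}{5}} = \left(-408\right) \frac{5}{7676} = - \frac{510}{1919}$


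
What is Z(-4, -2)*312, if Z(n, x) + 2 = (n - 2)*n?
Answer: 6864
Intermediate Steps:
Z(n, x) = -2 + n*(-2 + n) (Z(n, x) = -2 + (n - 2)*n = -2 + (-2 + n)*n = -2 + n*(-2 + n))
Z(-4, -2)*312 = (-2 + (-4)**2 - 2*(-4))*312 = (-2 + 16 + 8)*312 = 22*312 = 6864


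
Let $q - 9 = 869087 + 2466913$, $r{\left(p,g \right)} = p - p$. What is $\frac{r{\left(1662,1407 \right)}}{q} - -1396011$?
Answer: $1396011$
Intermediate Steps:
$r{\left(p,g \right)} = 0$
$q = 3336009$ ($q = 9 + \left(869087 + 2466913\right) = 9 + 3336000 = 3336009$)
$\frac{r{\left(1662,1407 \right)}}{q} - -1396011 = \frac{0}{3336009} - -1396011 = 0 \cdot \frac{1}{3336009} + 1396011 = 0 + 1396011 = 1396011$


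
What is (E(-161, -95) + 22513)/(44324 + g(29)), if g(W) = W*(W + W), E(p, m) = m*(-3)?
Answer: 11399/23003 ≈ 0.49554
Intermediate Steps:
E(p, m) = -3*m
g(W) = 2*W**2 (g(W) = W*(2*W) = 2*W**2)
(E(-161, -95) + 22513)/(44324 + g(29)) = (-3*(-95) + 22513)/(44324 + 2*29**2) = (285 + 22513)/(44324 + 2*841) = 22798/(44324 + 1682) = 22798/46006 = 22798*(1/46006) = 11399/23003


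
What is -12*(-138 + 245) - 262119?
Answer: -263403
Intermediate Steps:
-12*(-138 + 245) - 262119 = -12*107 - 262119 = -1284 - 262119 = -263403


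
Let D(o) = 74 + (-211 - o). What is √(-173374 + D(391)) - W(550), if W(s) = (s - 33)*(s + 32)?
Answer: -300894 + I*√173902 ≈ -3.0089e+5 + 417.02*I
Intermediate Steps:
W(s) = (-33 + s)*(32 + s)
D(o) = -137 - o
√(-173374 + D(391)) - W(550) = √(-173374 + (-137 - 1*391)) - (-1056 + 550² - 1*550) = √(-173374 + (-137 - 391)) - (-1056 + 302500 - 550) = √(-173374 - 528) - 1*300894 = √(-173902) - 300894 = I*√173902 - 300894 = -300894 + I*√173902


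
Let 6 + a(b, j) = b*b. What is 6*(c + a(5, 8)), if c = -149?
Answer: -780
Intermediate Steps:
a(b, j) = -6 + b**2 (a(b, j) = -6 + b*b = -6 + b**2)
6*(c + a(5, 8)) = 6*(-149 + (-6 + 5**2)) = 6*(-149 + (-6 + 25)) = 6*(-149 + 19) = 6*(-130) = -780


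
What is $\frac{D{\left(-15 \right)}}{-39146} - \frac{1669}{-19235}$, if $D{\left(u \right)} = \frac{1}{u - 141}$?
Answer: $\frac{10192228379}{117463836360} \approx 0.086769$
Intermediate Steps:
$D{\left(u \right)} = \frac{1}{-141 + u}$
$\frac{D{\left(-15 \right)}}{-39146} - \frac{1669}{-19235} = \frac{1}{\left(-141 - 15\right) \left(-39146\right)} - \frac{1669}{-19235} = \frac{1}{-156} \left(- \frac{1}{39146}\right) - - \frac{1669}{19235} = \left(- \frac{1}{156}\right) \left(- \frac{1}{39146}\right) + \frac{1669}{19235} = \frac{1}{6106776} + \frac{1669}{19235} = \frac{10192228379}{117463836360}$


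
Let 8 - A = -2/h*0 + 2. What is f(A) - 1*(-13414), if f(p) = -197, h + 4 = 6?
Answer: 13217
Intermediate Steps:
h = 2 (h = -4 + 6 = 2)
A = 6 (A = 8 - (-2/2*0 + 2) = 8 - (-2*½*0 + 2) = 8 - (-1*0 + 2) = 8 - (0 + 2) = 8 - 1*2 = 8 - 2 = 6)
f(A) - 1*(-13414) = -197 - 1*(-13414) = -197 + 13414 = 13217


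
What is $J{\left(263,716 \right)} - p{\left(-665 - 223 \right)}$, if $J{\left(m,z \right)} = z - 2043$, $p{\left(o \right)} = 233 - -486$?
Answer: $-2046$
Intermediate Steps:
$p{\left(o \right)} = 719$ ($p{\left(o \right)} = 233 + 486 = 719$)
$J{\left(m,z \right)} = -2043 + z$
$J{\left(263,716 \right)} - p{\left(-665 - 223 \right)} = \left(-2043 + 716\right) - 719 = -1327 - 719 = -2046$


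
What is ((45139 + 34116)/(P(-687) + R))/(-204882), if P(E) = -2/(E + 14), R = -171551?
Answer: 53338615/23654409754122 ≈ 2.2549e-6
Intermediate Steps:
P(E) = -2/(14 + E)
((45139 + 34116)/(P(-687) + R))/(-204882) = ((45139 + 34116)/(-2/(14 - 687) - 171551))/(-204882) = (79255/(-2/(-673) - 171551))*(-1/204882) = (79255/(-2*(-1/673) - 171551))*(-1/204882) = (79255/(2/673 - 171551))*(-1/204882) = (79255/(-115453821/673))*(-1/204882) = (79255*(-673/115453821))*(-1/204882) = -53338615/115453821*(-1/204882) = 53338615/23654409754122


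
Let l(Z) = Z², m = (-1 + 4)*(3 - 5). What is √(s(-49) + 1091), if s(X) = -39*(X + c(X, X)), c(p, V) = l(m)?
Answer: √1598 ≈ 39.975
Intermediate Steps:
m = -6 (m = 3*(-2) = -6)
c(p, V) = 36 (c(p, V) = (-6)² = 36)
s(X) = -1404 - 39*X (s(X) = -39*(X + 36) = -39*(36 + X) = -1404 - 39*X)
√(s(-49) + 1091) = √((-1404 - 39*(-49)) + 1091) = √((-1404 + 1911) + 1091) = √(507 + 1091) = √1598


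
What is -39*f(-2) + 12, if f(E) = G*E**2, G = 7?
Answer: -1080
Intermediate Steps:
f(E) = 7*E**2
-39*f(-2) + 12 = -273*(-2)**2 + 12 = -273*4 + 12 = -39*28 + 12 = -1092 + 12 = -1080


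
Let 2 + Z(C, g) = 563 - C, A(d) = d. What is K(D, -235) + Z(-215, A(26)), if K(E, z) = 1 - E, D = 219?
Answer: 558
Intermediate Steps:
Z(C, g) = 561 - C (Z(C, g) = -2 + (563 - C) = 561 - C)
K(D, -235) + Z(-215, A(26)) = (1 - 1*219) + (561 - 1*(-215)) = (1 - 219) + (561 + 215) = -218 + 776 = 558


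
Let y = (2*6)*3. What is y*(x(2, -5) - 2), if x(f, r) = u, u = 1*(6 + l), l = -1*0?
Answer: 144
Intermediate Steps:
l = 0
u = 6 (u = 1*(6 + 0) = 1*6 = 6)
x(f, r) = 6
y = 36 (y = 12*3 = 36)
y*(x(2, -5) - 2) = 36*(6 - 2) = 36*4 = 144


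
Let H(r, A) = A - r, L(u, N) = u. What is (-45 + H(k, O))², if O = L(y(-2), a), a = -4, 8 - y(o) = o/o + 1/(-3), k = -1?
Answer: 12100/9 ≈ 1344.4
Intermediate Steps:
y(o) = 22/3 (y(o) = 8 - (o/o + 1/(-3)) = 8 - (1 + 1*(-⅓)) = 8 - (1 - ⅓) = 8 - 1*⅔ = 8 - ⅔ = 22/3)
O = 22/3 ≈ 7.3333
(-45 + H(k, O))² = (-45 + (22/3 - 1*(-1)))² = (-45 + (22/3 + 1))² = (-45 + 25/3)² = (-110/3)² = 12100/9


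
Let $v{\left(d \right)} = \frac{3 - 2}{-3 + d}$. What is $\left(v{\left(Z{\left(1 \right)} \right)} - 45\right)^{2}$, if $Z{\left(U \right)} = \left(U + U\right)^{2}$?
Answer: $1936$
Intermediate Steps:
$Z{\left(U \right)} = 4 U^{2}$ ($Z{\left(U \right)} = \left(2 U\right)^{2} = 4 U^{2}$)
$v{\left(d \right)} = \frac{1}{-3 + d}$ ($v{\left(d \right)} = 1 \frac{1}{-3 + d} = \frac{1}{-3 + d}$)
$\left(v{\left(Z{\left(1 \right)} \right)} - 45\right)^{2} = \left(\frac{1}{-3 + 4 \cdot 1^{2}} - 45\right)^{2} = \left(\frac{1}{-3 + 4 \cdot 1} - 45\right)^{2} = \left(\frac{1}{-3 + 4} - 45\right)^{2} = \left(1^{-1} - 45\right)^{2} = \left(1 - 45\right)^{2} = \left(-44\right)^{2} = 1936$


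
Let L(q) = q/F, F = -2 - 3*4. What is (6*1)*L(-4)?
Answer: 12/7 ≈ 1.7143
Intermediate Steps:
F = -14 (F = -2 - 12 = -14)
L(q) = -q/14 (L(q) = q/(-14) = q*(-1/14) = -q/14)
(6*1)*L(-4) = (6*1)*(-1/14*(-4)) = 6*(2/7) = 12/7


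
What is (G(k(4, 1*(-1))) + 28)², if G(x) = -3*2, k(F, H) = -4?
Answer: 484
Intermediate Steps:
G(x) = -6
(G(k(4, 1*(-1))) + 28)² = (-6 + 28)² = 22² = 484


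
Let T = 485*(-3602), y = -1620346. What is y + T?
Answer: -3367316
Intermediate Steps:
T = -1746970
y + T = -1620346 - 1746970 = -3367316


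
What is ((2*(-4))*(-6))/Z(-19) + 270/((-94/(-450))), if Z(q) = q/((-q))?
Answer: 58494/47 ≈ 1244.6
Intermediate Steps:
Z(q) = -1 (Z(q) = q*(-1/q) = -1)
((2*(-4))*(-6))/Z(-19) + 270/((-94/(-450))) = ((2*(-4))*(-6))/(-1) + 270/((-94/(-450))) = -8*(-6)*(-1) + 270/((-94*(-1/450))) = 48*(-1) + 270/(47/225) = -48 + 270*(225/47) = -48 + 60750/47 = 58494/47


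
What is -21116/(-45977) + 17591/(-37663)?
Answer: -13489499/1731631751 ≈ -0.0077901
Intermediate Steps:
-21116/(-45977) + 17591/(-37663) = -21116*(-1/45977) + 17591*(-1/37663) = 21116/45977 - 17591/37663 = -13489499/1731631751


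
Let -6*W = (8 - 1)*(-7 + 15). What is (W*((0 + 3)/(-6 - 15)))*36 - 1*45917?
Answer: -45869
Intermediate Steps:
W = -28/3 (W = -(8 - 1)*(-7 + 15)/6 = -7*8/6 = -⅙*56 = -28/3 ≈ -9.3333)
(W*((0 + 3)/(-6 - 15)))*36 - 1*45917 = -28*(0 + 3)/(3*(-6 - 15))*36 - 1*45917 = -28/(-21)*36 - 45917 = -28*(-1)/21*36 - 45917 = -28/3*(-⅐)*36 - 45917 = (4/3)*36 - 45917 = 48 - 45917 = -45869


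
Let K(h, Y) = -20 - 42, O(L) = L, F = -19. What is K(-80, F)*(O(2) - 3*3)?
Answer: 434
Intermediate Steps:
K(h, Y) = -62
K(-80, F)*(O(2) - 3*3) = -62*(2 - 3*3) = -62*(2 - 9) = -62*(-7) = 434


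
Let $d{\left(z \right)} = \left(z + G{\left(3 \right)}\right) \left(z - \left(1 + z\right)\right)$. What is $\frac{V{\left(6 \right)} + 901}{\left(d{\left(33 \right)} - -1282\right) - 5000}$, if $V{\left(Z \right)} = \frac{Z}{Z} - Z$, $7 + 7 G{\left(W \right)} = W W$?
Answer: $- \frac{6272}{26259} \approx -0.23885$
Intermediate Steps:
$G{\left(W \right)} = -1 + \frac{W^{2}}{7}$ ($G{\left(W \right)} = -1 + \frac{W W}{7} = -1 + \frac{W^{2}}{7}$)
$d{\left(z \right)} = - \frac{2}{7} - z$ ($d{\left(z \right)} = \left(z - \left(1 - \frac{3^{2}}{7}\right)\right) \left(z - \left(1 + z\right)\right) = \left(z + \left(-1 + \frac{1}{7} \cdot 9\right)\right) \left(-1\right) = \left(z + \left(-1 + \frac{9}{7}\right)\right) \left(-1\right) = \left(z + \frac{2}{7}\right) \left(-1\right) = \left(\frac{2}{7} + z\right) \left(-1\right) = - \frac{2}{7} - z$)
$V{\left(Z \right)} = 1 - Z$
$\frac{V{\left(6 \right)} + 901}{\left(d{\left(33 \right)} - -1282\right) - 5000} = \frac{\left(1 - 6\right) + 901}{\left(\left(- \frac{2}{7} - 33\right) - -1282\right) - 5000} = \frac{\left(1 - 6\right) + 901}{\left(\left(- \frac{2}{7} - 33\right) + 1282\right) - 5000} = \frac{-5 + 901}{\left(- \frac{233}{7} + 1282\right) - 5000} = \frac{896}{\frac{8741}{7} - 5000} = \frac{896}{- \frac{26259}{7}} = 896 \left(- \frac{7}{26259}\right) = - \frac{6272}{26259}$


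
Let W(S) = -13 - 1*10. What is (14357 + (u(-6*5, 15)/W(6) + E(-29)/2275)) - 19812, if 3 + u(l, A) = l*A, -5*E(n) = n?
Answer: -1422010833/261625 ≈ -5435.3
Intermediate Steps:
E(n) = -n/5
u(l, A) = -3 + A*l (u(l, A) = -3 + l*A = -3 + A*l)
W(S) = -23 (W(S) = -13 - 10 = -23)
(14357 + (u(-6*5, 15)/W(6) + E(-29)/2275)) - 19812 = (14357 + ((-3 + 15*(-6*5))/(-23) - 1/5*(-29)/2275)) - 19812 = (14357 + ((-3 + 15*(-30))*(-1/23) + (29/5)*(1/2275))) - 19812 = (14357 + ((-3 - 450)*(-1/23) + 29/11375)) - 19812 = (14357 + (-453*(-1/23) + 29/11375)) - 19812 = (14357 + (453/23 + 29/11375)) - 19812 = (14357 + 5153542/261625) - 19812 = 3761303667/261625 - 19812 = -1422010833/261625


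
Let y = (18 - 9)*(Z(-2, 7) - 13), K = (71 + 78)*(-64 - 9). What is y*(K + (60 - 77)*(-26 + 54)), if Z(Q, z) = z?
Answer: 613062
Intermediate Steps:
K = -10877 (K = 149*(-73) = -10877)
y = -54 (y = (18 - 9)*(7 - 13) = 9*(-6) = -54)
y*(K + (60 - 77)*(-26 + 54)) = -54*(-10877 + (60 - 77)*(-26 + 54)) = -54*(-10877 - 17*28) = -54*(-10877 - 476) = -54*(-11353) = 613062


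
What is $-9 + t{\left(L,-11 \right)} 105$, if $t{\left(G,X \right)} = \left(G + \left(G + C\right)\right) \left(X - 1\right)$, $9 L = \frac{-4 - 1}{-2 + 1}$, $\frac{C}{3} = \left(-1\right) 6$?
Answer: $21271$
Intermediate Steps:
$C = -18$ ($C = 3 \left(\left(-1\right) 6\right) = 3 \left(-6\right) = -18$)
$L = \frac{5}{9}$ ($L = \frac{\left(-4 - 1\right) \frac{1}{-2 + 1}}{9} = \frac{\left(-5\right) \frac{1}{-1}}{9} = \frac{\left(-5\right) \left(-1\right)}{9} = \frac{1}{9} \cdot 5 = \frac{5}{9} \approx 0.55556$)
$t{\left(G,X \right)} = \left(-1 + X\right) \left(-18 + 2 G\right)$ ($t{\left(G,X \right)} = \left(G + \left(G - 18\right)\right) \left(X - 1\right) = \left(G + \left(-18 + G\right)\right) \left(-1 + X\right) = \left(-18 + 2 G\right) \left(-1 + X\right) = \left(-1 + X\right) \left(-18 + 2 G\right)$)
$-9 + t{\left(L,-11 \right)} 105 = -9 + \left(18 - -198 - \frac{10}{9} + 2 \cdot \frac{5}{9} \left(-11\right)\right) 105 = -9 + \left(18 + 198 - \frac{10}{9} - \frac{110}{9}\right) 105 = -9 + \frac{608}{3} \cdot 105 = -9 + 21280 = 21271$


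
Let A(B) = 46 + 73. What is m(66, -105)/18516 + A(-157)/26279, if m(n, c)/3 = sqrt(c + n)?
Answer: 119/26279 + I*sqrt(39)/6172 ≈ 0.0045283 + 0.0010118*I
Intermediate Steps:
A(B) = 119
m(n, c) = 3*sqrt(c + n)
m(66, -105)/18516 + A(-157)/26279 = (3*sqrt(-105 + 66))/18516 + 119/26279 = (3*sqrt(-39))*(1/18516) + 119*(1/26279) = (3*(I*sqrt(39)))*(1/18516) + 119/26279 = (3*I*sqrt(39))*(1/18516) + 119/26279 = I*sqrt(39)/6172 + 119/26279 = 119/26279 + I*sqrt(39)/6172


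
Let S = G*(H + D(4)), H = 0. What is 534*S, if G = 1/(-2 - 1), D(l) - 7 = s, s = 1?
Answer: -1424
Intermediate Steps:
D(l) = 8 (D(l) = 7 + 1 = 8)
G = -1/3 (G = 1/(-3) = -1/3 ≈ -0.33333)
S = -8/3 (S = -(0 + 8)/3 = -1/3*8 = -8/3 ≈ -2.6667)
534*S = 534*(-8/3) = -1424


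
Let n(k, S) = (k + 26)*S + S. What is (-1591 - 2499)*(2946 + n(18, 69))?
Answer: -24748590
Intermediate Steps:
n(k, S) = S + S*(26 + k) (n(k, S) = (26 + k)*S + S = S*(26 + k) + S = S + S*(26 + k))
(-1591 - 2499)*(2946 + n(18, 69)) = (-1591 - 2499)*(2946 + 69*(27 + 18)) = -4090*(2946 + 69*45) = -4090*(2946 + 3105) = -4090*6051 = -24748590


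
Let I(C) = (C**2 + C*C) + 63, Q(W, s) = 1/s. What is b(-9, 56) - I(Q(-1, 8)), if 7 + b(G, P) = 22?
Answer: -1537/32 ≈ -48.031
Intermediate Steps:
b(G, P) = 15 (b(G, P) = -7 + 22 = 15)
I(C) = 63 + 2*C**2 (I(C) = (C**2 + C**2) + 63 = 2*C**2 + 63 = 63 + 2*C**2)
b(-9, 56) - I(Q(-1, 8)) = 15 - (63 + 2*(1/8)**2) = 15 - (63 + 2*(1/64)) = 15 - (63 + 1/32) = 15 - 1*2017/32 = 15 - 2017/32 = -1537/32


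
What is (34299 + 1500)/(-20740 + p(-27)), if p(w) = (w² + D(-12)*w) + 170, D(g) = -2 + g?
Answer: -35799/19463 ≈ -1.8393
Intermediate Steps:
p(w) = 170 + w² - 14*w (p(w) = (w² + (-2 - 12)*w) + 170 = (w² - 14*w) + 170 = 170 + w² - 14*w)
(34299 + 1500)/(-20740 + p(-27)) = (34299 + 1500)/(-20740 + (170 + (-27)² - 14*(-27))) = 35799/(-20740 + (170 + 729 + 378)) = 35799/(-20740 + 1277) = 35799/(-19463) = 35799*(-1/19463) = -35799/19463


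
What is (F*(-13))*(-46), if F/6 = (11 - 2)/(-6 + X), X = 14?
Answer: 8073/2 ≈ 4036.5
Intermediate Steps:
F = 27/4 (F = 6*((11 - 2)/(-6 + 14)) = 6*(9/8) = 27/4 ≈ 6.7500)
(F*(-13))*(-46) = ((27/4)*(-13))*(-46) = -351/4*(-46) = 8073/2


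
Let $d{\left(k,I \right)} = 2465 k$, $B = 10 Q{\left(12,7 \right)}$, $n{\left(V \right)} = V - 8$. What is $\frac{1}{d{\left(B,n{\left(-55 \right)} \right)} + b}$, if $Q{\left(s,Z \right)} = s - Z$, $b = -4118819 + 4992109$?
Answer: $\frac{1}{996540} \approx 1.0035 \cdot 10^{-6}$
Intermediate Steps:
$b = 873290$
$n{\left(V \right)} = -8 + V$ ($n{\left(V \right)} = V - 8 = -8 + V$)
$B = 50$ ($B = 10 \left(12 - 7\right) = 10 \cdot 5 = 50$)
$\frac{1}{d{\left(B,n{\left(-55 \right)} \right)} + b} = \frac{1}{2465 \cdot 50 + 873290} = \frac{1}{123250 + 873290} = \frac{1}{996540}$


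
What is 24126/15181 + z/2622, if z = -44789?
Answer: -32457023/2094978 ≈ -15.493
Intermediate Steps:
24126/15181 + z/2622 = 24126/15181 - 44789/2622 = -32457023/2094978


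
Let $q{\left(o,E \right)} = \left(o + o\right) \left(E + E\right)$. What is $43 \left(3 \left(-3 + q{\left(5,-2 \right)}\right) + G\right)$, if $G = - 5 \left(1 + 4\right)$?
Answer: $-6622$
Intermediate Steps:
$q{\left(o,E \right)} = 4 E o$ ($q{\left(o,E \right)} = 2 o 2 E = 4 E o$)
$G = -25$ ($G = \left(-5\right) 5 = -25$)
$43 \left(3 \left(-3 + q{\left(5,-2 \right)}\right) + G\right) = 43 \left(3 \left(-3 + 4 \left(-2\right) 5\right) - 25\right) = 43 \left(3 \left(-3 - 40\right) - 25\right) = 43 \left(3 \left(-43\right) - 25\right) = 43 \left(-129 - 25\right) = 43 \left(-154\right) = -6622$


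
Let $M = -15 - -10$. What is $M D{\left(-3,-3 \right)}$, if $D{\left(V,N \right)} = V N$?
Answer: $-45$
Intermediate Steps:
$M = -5$ ($M = -15 + 10 = -5$)
$D{\left(V,N \right)} = N V$
$M D{\left(-3,-3 \right)} = - 5 \left(\left(-3\right) \left(-3\right)\right) = \left(-5\right) 9 = -45$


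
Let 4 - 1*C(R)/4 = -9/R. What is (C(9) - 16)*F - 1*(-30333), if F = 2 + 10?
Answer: 30381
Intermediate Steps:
C(R) = 16 + 36/R (C(R) = 16 - (-36)/R = 16 + 36/R)
F = 12
(C(9) - 16)*F - 1*(-30333) = ((16 + 36/9) - 16)*12 - 1*(-30333) = ((16 + 36*(⅑)) - 16)*12 + 30333 = ((16 + 4) - 16)*12 + 30333 = (20 - 16)*12 + 30333 = 4*12 + 30333 = 48 + 30333 = 30381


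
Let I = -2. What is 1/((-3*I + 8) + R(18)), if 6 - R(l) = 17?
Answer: 1/3 ≈ 0.33333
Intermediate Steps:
R(l) = -11 (R(l) = 6 - 1*17 = 6 - 17 = -11)
1/((-3*I + 8) + R(18)) = 1/((-3*(-2) + 8) - 11) = 1/((6 + 8) - 11) = 1/(14 - 11) = 1/3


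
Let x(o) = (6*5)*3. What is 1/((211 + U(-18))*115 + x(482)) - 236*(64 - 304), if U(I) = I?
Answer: 1262222401/22285 ≈ 56640.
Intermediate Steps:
x(o) = 90 (x(o) = 30*3 = 90)
1/((211 + U(-18))*115 + x(482)) - 236*(64 - 304) = 1/((211 - 18)*115 + 90) - 236*(64 - 304) = 1/(193*115 + 90) - 236*(-240) = 1/(22195 + 90) + 56640 = 1/22285 + 56640 = 1262222401/22285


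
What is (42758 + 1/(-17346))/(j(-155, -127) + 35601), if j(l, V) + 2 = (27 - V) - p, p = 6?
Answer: 741680267/620067462 ≈ 1.1961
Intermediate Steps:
j(l, V) = 19 - V (j(l, V) = -2 + ((27 - V) - 1*6) = -2 + ((27 - V) - 6) = -2 + (21 - V) = 19 - V)
(42758 + 1/(-17346))/(j(-155, -127) + 35601) = (42758 + 1/(-17346))/((19 - 1*(-127)) + 35601) = (42758 - 1/17346)/((19 + 127) + 35601) = 741680267/(17346*(146 + 35601)) = (741680267/17346)/35747 = (741680267/17346)*(1/35747) = 741680267/620067462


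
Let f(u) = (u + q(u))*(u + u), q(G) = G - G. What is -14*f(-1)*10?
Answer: -280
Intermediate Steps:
q(G) = 0
f(u) = 2*u² (f(u) = (u + 0)*(u + u) = u*(2*u) = 2*u²)
-14*f(-1)*10 = -28*(-1)²*10 = -28*10 = -280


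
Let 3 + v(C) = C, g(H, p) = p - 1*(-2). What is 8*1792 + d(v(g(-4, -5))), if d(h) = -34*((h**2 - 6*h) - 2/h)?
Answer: 35630/3 ≈ 11877.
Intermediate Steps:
g(H, p) = 2 + p (g(H, p) = p + 2 = 2 + p)
v(C) = -3 + C
d(h) = -34*h**2 + 68/h + 204*h (d(h) = -34*(h**2 - 6*h - 2/h) = -34*h**2 + 68/h + 204*h)
8*1792 + d(v(g(-4, -5))) = 8*1792 + 34*(2 + (-3 + (2 - 5))**2*(6 - (-3 + (2 - 5))))/(-3 + (2 - 5)) = 14336 + 34*(2 + (-3 - 3)**2*(6 - (-3 - 3)))/(-3 - 3) = 14336 + 34*(2 + (-6)**2*(6 - 1*(-6)))/(-6) = 14336 + 34*(-1/6)*(2 + 36*(6 + 6)) = 14336 + 34*(-1/6)*(2 + 36*12) = 14336 + 34*(-1/6)*(2 + 432) = 14336 + 34*(-1/6)*434 = 14336 - 7378/3 = 35630/3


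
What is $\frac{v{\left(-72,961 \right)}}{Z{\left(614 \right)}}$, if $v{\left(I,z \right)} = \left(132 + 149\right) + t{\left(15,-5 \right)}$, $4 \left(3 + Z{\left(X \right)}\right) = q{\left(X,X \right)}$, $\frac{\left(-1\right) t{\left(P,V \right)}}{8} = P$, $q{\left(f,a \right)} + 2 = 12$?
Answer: $-322$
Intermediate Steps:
$q{\left(f,a \right)} = 10$ ($q{\left(f,a \right)} = -2 + 12 = 10$)
$t{\left(P,V \right)} = - 8 P$
$Z{\left(X \right)} = - \frac{1}{2}$ ($Z{\left(X \right)} = -3 + \frac{1}{4} \cdot 10 = -3 + \frac{5}{2} = - \frac{1}{2}$)
$v{\left(I,z \right)} = 161$ ($v{\left(I,z \right)} = \left(132 + 149\right) - 120 = 281 - 120 = 161$)
$\frac{v{\left(-72,961 \right)}}{Z{\left(614 \right)}} = \frac{161}{- \frac{1}{2}} = 161 \left(-2\right) = -322$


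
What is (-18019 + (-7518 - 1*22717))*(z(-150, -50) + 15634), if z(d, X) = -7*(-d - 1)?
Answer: -704074114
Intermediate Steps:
z(d, X) = 7 + 7*d (z(d, X) = -7*(-1 - d) = 7 + 7*d)
(-18019 + (-7518 - 1*22717))*(z(-150, -50) + 15634) = (-18019 + (-7518 - 1*22717))*((7 + 7*(-150)) + 15634) = (-18019 + (-7518 - 22717))*((7 - 1050) + 15634) = (-18019 - 30235)*(-1043 + 15634) = -48254*14591 = -704074114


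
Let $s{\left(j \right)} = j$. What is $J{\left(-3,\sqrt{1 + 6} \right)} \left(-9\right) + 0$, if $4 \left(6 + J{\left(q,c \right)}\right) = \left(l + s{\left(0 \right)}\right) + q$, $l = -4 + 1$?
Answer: $\frac{135}{2} \approx 67.5$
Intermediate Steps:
$l = -3$
$J{\left(q,c \right)} = - \frac{27}{4} + \frac{q}{4}$ ($J{\left(q,c \right)} = -6 + \frac{\left(-3 + 0\right) + q}{4} = -6 + \frac{-3 + q}{4} = -6 + \left(- \frac{3}{4} + \frac{q}{4}\right) = - \frac{27}{4} + \frac{q}{4}$)
$J{\left(-3,\sqrt{1 + 6} \right)} \left(-9\right) + 0 = \left(- \frac{27}{4} + \frac{1}{4} \left(-3\right)\right) \left(-9\right) + 0 = \left(- \frac{27}{4} - \frac{3}{4}\right) \left(-9\right) + 0 = \left(- \frac{15}{2}\right) \left(-9\right) + 0 = \frac{135}{2} + 0 = \frac{135}{2}$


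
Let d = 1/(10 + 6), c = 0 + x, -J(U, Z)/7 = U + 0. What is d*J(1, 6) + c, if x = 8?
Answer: 121/16 ≈ 7.5625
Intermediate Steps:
J(U, Z) = -7*U (J(U, Z) = -7*(U + 0) = -7*U)
c = 8 (c = 0 + 8 = 8)
d = 1/16 ≈ 0.062500
d*J(1, 6) + c = (-7*1)/16 + 8 = (1/16)*(-7) + 8 = -7/16 + 8 = 121/16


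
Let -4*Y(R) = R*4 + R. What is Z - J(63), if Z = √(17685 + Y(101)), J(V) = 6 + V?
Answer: -69 + √70235/2 ≈ 63.509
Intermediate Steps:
Y(R) = -5*R/4 (Y(R) = -(R*4 + R)/4 = -(4*R + R)/4 = -5*R/4)
Z = √70235/2 (Z = √(17685 - 5/4*101) = √(17685 - 505/4) = √(70235/4) = √70235/2 ≈ 132.51)
Z - J(63) = √70235/2 - (6 + 63) = √70235/2 - 1*69 = √70235/2 - 69 = -69 + √70235/2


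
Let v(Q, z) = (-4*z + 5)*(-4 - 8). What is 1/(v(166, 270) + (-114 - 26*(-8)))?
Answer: 1/12994 ≈ 7.6959e-5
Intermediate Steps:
v(Q, z) = -60 + 48*z (v(Q, z) = (5 - 4*z)*(-12) = -60 + 48*z)
1/(v(166, 270) + (-114 - 26*(-8))) = 1/((-60 + 48*270) + (-114 - 26*(-8))) = 1/((-60 + 12960) + (-114 + 208)) = 1/(12900 + 94) = 1/12994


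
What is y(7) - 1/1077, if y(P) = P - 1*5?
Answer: 2153/1077 ≈ 1.9991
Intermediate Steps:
y(P) = -5 + P (y(P) = P - 5 = -5 + P)
y(7) - 1/1077 = (-5 + 7) - 1/1077 = 2 - 1*1/1077 = 2 - 1/1077 = 2153/1077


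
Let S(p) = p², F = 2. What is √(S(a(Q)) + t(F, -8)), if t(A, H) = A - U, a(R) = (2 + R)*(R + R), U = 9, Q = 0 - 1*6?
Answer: √2297 ≈ 47.927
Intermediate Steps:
Q = -6 (Q = 0 - 6 = -6)
a(R) = 2*R*(2 + R) (a(R) = (2 + R)*(2*R) = 2*R*(2 + R))
t(A, H) = -9 + A (t(A, H) = A - 1*9 = A - 9 = -9 + A)
√(S(a(Q)) + t(F, -8)) = √((2*(-6)*(2 - 6))² + (-9 + 2)) = √((2*(-6)*(-4))² - 7) = √(48² - 7) = √(2304 - 7) = √2297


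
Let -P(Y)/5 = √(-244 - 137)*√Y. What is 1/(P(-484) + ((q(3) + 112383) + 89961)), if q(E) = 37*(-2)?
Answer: 20227/4090854280 - 11*√381/4090854280 ≈ 4.8920e-6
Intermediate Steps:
q(E) = -74
P(Y) = -5*I*√381*√Y (P(Y) = -5*√(-244 - 137)*√Y = -5*√(-381)*√Y = -5*I*√381*√Y)
1/(P(-484) + ((q(3) + 112383) + 89961)) = 1/(-5*I*√381*√(-484) + ((-74 + 112383) + 89961)) = 1/(-5*I*√381*22*I + (112309 + 89961)) = 1/(110*√381 + 202270) = 1/(202270 + 110*√381)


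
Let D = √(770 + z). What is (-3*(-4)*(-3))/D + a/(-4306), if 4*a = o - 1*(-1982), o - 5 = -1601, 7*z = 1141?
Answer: -193/8612 - 12*√933/311 ≈ -1.2010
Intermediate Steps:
z = 163 (z = (⅐)*1141 = 163)
o = -1596 (o = 5 - 1601 = -1596)
a = 193/2 (a = (-1596 - 1*(-1982))/4 = (-1596 + 1982)/4 = (¼)*386 = 193/2 ≈ 96.500)
D = √933 (D = √(770 + 163) = √933 ≈ 30.545)
(-3*(-4)*(-3))/D + a/(-4306) = (-3*(-4)*(-3))/(√933) + (193/2)/(-4306) = (12*(-3))*(√933/933) + (193/2)*(-1/4306) = -12*√933/311 - 193/8612 = -193/8612 - 12*√933/311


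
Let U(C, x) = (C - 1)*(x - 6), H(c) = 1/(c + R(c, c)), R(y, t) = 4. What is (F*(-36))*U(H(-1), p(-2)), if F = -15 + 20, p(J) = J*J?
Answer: -240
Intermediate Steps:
p(J) = J²
F = 5
H(c) = 1/(4 + c) (H(c) = 1/(c + 4) = 1/(4 + c))
U(C, x) = (-1 + C)*(-6 + x)
(F*(-36))*U(H(-1), p(-2)) = (5*(-36))*(6 - 1*(-2)² - 6/(4 - 1) + (-2)²/(4 - 1)) = -180*(6 - 1*4 - 6/3 + 4/3) = -180*(6 - 4 - 6*⅓ + (⅓)*4) = -180*(6 - 4 - 2 + 4/3) = -180*4/3 = -240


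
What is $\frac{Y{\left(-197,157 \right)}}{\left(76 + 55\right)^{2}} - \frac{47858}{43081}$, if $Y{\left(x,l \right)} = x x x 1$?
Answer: $- \frac{330191605351}{739313041} \approx -446.62$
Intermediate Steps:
$Y{\left(x,l \right)} = x^{3}$ ($Y{\left(x,l \right)} = x x^{2} \cdot 1 = x^{3} \cdot 1 = x^{3}$)
$\frac{Y{\left(-197,157 \right)}}{\left(76 + 55\right)^{2}} - \frac{47858}{43081} = \frac{\left(-197\right)^{3}}{\left(76 + 55\right)^{2}} - \frac{47858}{43081} = - \frac{7645373}{131^{2}} - \frac{47858}{43081} = - \frac{7645373}{17161} - \frac{47858}{43081} = - \frac{330191605351}{739313041}$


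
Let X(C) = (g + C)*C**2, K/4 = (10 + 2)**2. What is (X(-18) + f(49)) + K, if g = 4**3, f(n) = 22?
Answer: 15502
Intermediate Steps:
g = 64
K = 576 (K = 4*(10 + 2)**2 = 4*12**2 = 4*144 = 576)
X(C) = C**2*(64 + C) (X(C) = (64 + C)*C**2 = C**2*(64 + C))
(X(-18) + f(49)) + K = ((-18)**2*(64 - 18) + 22) + 576 = (324*46 + 22) + 576 = (14904 + 22) + 576 = 14926 + 576 = 15502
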